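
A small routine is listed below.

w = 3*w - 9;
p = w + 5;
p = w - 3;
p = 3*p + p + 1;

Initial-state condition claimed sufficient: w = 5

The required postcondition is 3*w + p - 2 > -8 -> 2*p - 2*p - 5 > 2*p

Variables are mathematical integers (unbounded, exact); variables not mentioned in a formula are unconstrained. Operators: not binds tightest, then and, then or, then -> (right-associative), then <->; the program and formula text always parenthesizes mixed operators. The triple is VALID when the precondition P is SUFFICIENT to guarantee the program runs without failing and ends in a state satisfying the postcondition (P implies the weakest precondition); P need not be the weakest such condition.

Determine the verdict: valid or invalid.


Working backward. After the program, the postcondition 3*w + p - 2 > -8 -> 2*p - 2*p - 5 > 2*p must hold; in canonical form it is p + 3*w > -6 -> 2*p < -5.
Before p := 3*p + p + 1: 4*p + 3*w > -7 -> 8*p < -7
Before p := w - 3: 7*w > 5 -> 8*w < 17
Before p := w + 5: 7*w > 5 -> 8*w < 17
Before w := 3*w - 9: 21*w > 68 -> 24*w < 89
The weakest precondition is 21*w > 68 -> 24*w < 89.
Check whether w = 5 implies it.
Countermodel: at the initial state w = 5, the precondition holds but the weakest precondition fails.
Answer: invalid


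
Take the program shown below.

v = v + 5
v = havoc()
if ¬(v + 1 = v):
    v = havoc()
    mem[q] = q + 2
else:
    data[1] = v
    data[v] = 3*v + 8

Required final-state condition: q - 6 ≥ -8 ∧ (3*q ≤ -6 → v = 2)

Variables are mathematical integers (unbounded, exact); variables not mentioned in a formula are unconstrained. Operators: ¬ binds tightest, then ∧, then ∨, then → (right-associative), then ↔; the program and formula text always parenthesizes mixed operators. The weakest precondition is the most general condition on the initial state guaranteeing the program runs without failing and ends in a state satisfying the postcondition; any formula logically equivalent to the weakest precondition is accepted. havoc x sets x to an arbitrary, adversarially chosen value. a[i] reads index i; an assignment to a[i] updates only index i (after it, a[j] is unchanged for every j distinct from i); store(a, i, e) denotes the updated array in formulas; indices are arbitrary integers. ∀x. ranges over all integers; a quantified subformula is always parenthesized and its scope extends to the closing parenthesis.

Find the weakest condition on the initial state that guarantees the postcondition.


Working backward. After the program, the postcondition q - 6 ≥ -8 ∧ (3*q ≤ -6 → v = 2) must hold; in canonical form it is q ≥ -2 ∧ (3*q ≤ -6 → v = 2).
Then branch requires ∀v_1. (q ≥ -2 ∧ (3*q ≤ -6 → v_1 = 2)); else branch requires q ≥ -2 ∧ (3*q ≤ -6 → v = 2).
Before the if: ∀v_1. (q ≥ -2 ∧ (3*q ≤ -6 → v_1 = 2))
Before havoc v: ∀v_1. (q ≥ -2 ∧ (3*q ≤ -6 → v_1 = 2))
Before v := v + 5: ∀v_1. (q ≥ -2 ∧ (3*q ≤ -6 → v_1 = 2))
Answer: WP = ∀v_1. (q ≥ -2 ∧ (3*q ≤ -6 → v_1 = 2))


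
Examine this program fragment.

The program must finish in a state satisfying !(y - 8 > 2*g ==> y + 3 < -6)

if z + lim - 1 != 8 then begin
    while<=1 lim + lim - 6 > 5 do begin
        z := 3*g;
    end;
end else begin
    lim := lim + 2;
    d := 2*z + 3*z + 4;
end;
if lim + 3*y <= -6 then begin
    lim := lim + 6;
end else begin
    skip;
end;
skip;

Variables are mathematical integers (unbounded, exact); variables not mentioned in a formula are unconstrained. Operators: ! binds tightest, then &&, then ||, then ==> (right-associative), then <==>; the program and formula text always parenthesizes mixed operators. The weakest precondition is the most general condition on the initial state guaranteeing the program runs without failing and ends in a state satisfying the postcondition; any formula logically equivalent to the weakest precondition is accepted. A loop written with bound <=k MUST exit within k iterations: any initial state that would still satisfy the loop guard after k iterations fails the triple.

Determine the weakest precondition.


Working backward. After the program, the postcondition !(y - 8 > 2*g ==> y + 3 < -6) must hold; in canonical form it is !(y > 2*g + 8 ==> y < -9).
Before skip: !(y > 2*g + 8 ==> y < -9)
Then branch requires !(y > 2*g + 8 ==> y < -9); else branch requires !(y > 2*g + 8 ==> y < -9).
Before the if: (lim + 3*y <= -6 ==> (!(y > 2*g + 8 ==> y < -9))) && ((!(lim + 3*y <= -6)) ==> (!(y > 2*g + 8 ==> y < -9)))
Then branch requires (2*lim > 11 ==> ((!(2*lim > 11)) && (lim + 3*y <= -6 ==> (!(y > 2*g + 8 ==> y < -9))) && ((!(lim + 3*y <= -6)) ==> (!(y > 2*g + 8 ==> y < -9))))) && ((!(2*lim > 11)) ==> ((lim + 3*y <= -6 ==> (!(y > 2*g + 8 ==> y < -9))) && ((!(lim + 3*y <= -6)) ==> (!(y > 2*g + 8 ==> y < -9))))); else branch requires (lim + 3*y <= -8 ==> (!(y > 2*g + 8 ==> y < -9))) && ((!(lim + 3*y <= -8)) ==> (!(y > 2*g + 8 ==> y < -9))).
Before the if: (lim + z != 9 ==> ((2*lim > 11 ==> ((!(2*lim > 11)) && (lim + 3*y <= -6 ==> (!(y > 2*g + 8 ==> y < -9))) && ((!(lim + 3*y <= -6)) ==> (!(y > 2*g + 8 ==> y < -9))))) && ((!(2*lim > 11)) ==> ((lim + 3*y <= -6 ==> (!(y > 2*g + 8 ==> y < -9))) && ((!(lim + 3*y <= -6)) ==> (!(y > 2*g + 8 ==> y < -9))))))) && ((!(lim + z != 9)) ==> ((lim + 3*y <= -8 ==> (!(y > 2*g + 8 ==> y < -9))) && ((!(lim + 3*y <= -8)) ==> (!(y > 2*g + 8 ==> y < -9)))))
Answer: WP = (lim + z != 9 ==> ((2*lim > 11 ==> ((!(2*lim > 11)) && (lim + 3*y <= -6 ==> (!(y > 2*g + 8 ==> y < -9))) && ((!(lim + 3*y <= -6)) ==> (!(y > 2*g + 8 ==> y < -9))))) && ((!(2*lim > 11)) ==> ((lim + 3*y <= -6 ==> (!(y > 2*g + 8 ==> y < -9))) && ((!(lim + 3*y <= -6)) ==> (!(y > 2*g + 8 ==> y < -9))))))) && ((!(lim + z != 9)) ==> ((lim + 3*y <= -8 ==> (!(y > 2*g + 8 ==> y < -9))) && ((!(lim + 3*y <= -8)) ==> (!(y > 2*g + 8 ==> y < -9)))))


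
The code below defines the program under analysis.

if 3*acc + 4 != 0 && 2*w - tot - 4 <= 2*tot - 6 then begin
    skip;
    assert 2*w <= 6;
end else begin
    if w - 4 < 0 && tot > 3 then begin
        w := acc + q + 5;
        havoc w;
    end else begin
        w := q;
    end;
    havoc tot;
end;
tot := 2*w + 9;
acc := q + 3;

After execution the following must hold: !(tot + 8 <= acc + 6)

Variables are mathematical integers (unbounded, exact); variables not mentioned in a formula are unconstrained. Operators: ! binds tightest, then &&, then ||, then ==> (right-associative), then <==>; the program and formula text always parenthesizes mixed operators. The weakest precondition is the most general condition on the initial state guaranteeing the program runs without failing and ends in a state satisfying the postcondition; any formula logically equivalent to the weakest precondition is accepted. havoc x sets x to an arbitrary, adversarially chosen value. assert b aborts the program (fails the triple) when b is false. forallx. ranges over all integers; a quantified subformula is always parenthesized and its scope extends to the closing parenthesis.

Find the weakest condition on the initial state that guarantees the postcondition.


Working backward. After the program, the postcondition !(tot + 8 <= acc + 6) must hold; in canonical form it is !(tot <= acc - 2).
Before acc := q + 3: !(tot <= q + 1)
Before tot := 2*w + 9: !(2*w <= q - 8)
Then branch requires 2*w <= 6 && (!(2*w <= q - 8)); else branch requires ((w < 4 && tot > 3) ==> (forall w_1. (!(2*w_1 <= q - 8)))) && ((!(w < 4 && tot > 3)) ==> (!(q <= -8))).
Before the if: ((3*acc != -4 && 2*w <= 3*tot - 2) ==> (2*w <= 6 && (!(2*w <= q - 8)))) && ((!(3*acc != -4 && 2*w <= 3*tot - 2)) ==> (((w < 4 && tot > 3) ==> (forall w_1. (!(2*w_1 <= q - 8)))) && ((!(w < 4 && tot > 3)) ==> (!(q <= -8)))))
Answer: WP = ((3*acc != -4 && 2*w <= 3*tot - 2) ==> (2*w <= 6 && (!(2*w <= q - 8)))) && ((!(3*acc != -4 && 2*w <= 3*tot - 2)) ==> (((w < 4 && tot > 3) ==> (forall w_1. (!(2*w_1 <= q - 8)))) && ((!(w < 4 && tot > 3)) ==> (!(q <= -8)))))


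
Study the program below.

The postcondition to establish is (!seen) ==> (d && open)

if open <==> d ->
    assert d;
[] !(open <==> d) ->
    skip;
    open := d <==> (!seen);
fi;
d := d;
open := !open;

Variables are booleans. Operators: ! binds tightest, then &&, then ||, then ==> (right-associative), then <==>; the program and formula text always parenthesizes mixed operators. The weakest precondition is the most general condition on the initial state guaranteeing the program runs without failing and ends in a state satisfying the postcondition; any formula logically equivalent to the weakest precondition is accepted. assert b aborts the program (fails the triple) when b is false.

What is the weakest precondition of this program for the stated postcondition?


Working backward. After the program, (!seen) ==> (d && open) must hold.
Before open := !open: (!seen) ==> (d && (!open))
Before d := d: (!seen) ==> (d && (!open))
Then branch requires d && ((!seen) ==> (d && (!open))); else branch requires (!seen) ==> (d && (!(d <==> (!seen)))).
Before the if: ((open <==> d) ==> (d && ((!seen) ==> (d && (!open))))) && ((!(open <==> d)) ==> ((!seen) ==> (d && (!(d <==> (!seen))))))
Answer: WP = ((open <==> d) ==> (d && ((!seen) ==> (d && (!open))))) && ((!(open <==> d)) ==> ((!seen) ==> (d && (!(d <==> (!seen))))))


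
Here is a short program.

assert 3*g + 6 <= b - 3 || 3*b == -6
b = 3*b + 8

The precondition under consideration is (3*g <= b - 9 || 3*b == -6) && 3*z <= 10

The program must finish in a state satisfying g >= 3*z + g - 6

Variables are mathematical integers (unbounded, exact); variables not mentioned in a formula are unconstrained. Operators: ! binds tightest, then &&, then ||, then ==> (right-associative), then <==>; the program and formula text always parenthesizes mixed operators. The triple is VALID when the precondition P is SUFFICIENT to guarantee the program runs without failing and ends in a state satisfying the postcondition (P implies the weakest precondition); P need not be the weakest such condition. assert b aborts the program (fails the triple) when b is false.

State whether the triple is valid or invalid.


Working backward. After the program, the postcondition g >= 3*z + g - 6 must hold; in canonical form it is 3*z <= 6.
Before b := 3*b + 8: 3*z <= 6
Before assert 3*g + 6 <= b - 3 || 3*b == -6: (3*g <= b - 9 || 3*b == -6) && 3*z <= 6
The weakest precondition is (3*g <= b - 9 || 3*b == -6) && 3*z <= 6.
Check whether (3*g <= b - 9 || 3*b == -6) && 3*z <= 10 implies it.
Countermodel: at the initial state b = 9, g = 0, z = 3, the precondition holds but the weakest precondition fails.
Answer: invalid


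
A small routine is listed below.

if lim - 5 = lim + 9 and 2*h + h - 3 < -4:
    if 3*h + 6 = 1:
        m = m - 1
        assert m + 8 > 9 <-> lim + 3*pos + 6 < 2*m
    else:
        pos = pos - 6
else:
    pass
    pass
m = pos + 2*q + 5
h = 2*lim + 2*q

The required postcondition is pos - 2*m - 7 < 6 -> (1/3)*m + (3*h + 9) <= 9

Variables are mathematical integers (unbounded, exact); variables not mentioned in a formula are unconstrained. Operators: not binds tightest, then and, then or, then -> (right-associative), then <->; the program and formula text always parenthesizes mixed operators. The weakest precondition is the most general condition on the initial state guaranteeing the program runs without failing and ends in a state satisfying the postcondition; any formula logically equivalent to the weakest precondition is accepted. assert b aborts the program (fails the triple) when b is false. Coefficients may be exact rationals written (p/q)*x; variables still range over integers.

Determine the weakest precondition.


Working backward. After the program, the postcondition pos - 2*m - 7 < 6 -> (1/3)*m + (3*h + 9) <= 9 must hold; in canonical form it is pos < 2*m + 13 -> 3*h + (1/3)*m <= 0.
Before h := 2*lim + 2*q: pos < 2*m + 13 -> 6*lim + (1/3)*m + 6*q <= 0
Before m := pos + 2*q + 5: pos + 4*q > -23 -> 6*lim + (1/3)*pos + (20/3)*q <= -5/3
Then branch requires (3*h = -5 -> ((m > 2 <-> lim + 3*pos < 2*m - 8) and (pos + 4*q > -23 -> 6*lim + (1/3)*pos + (20/3)*q <= -5/3))) and ((not (3*h = -5)) -> (pos + 4*q > -17 -> 6*lim + (1/3)*pos + (20/3)*q <= 1/3)); else branch requires pos + 4*q > -23 -> 6*lim + (1/3)*pos + (20/3)*q <= -5/3.
Before the if: pos + 4*q > -23 -> 6*lim + (1/3)*pos + (20/3)*q <= -5/3
Answer: WP = pos + 4*q > -23 -> 6*lim + (1/3)*pos + (20/3)*q <= -5/3


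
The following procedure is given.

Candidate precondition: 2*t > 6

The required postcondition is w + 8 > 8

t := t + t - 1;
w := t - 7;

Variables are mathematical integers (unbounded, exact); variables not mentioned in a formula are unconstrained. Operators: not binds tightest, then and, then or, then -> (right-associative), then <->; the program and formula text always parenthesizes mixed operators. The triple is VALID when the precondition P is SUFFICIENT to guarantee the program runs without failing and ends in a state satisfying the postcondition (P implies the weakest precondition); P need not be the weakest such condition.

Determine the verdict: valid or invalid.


Working backward. After the program, the postcondition w + 8 > 8 must hold; in canonical form it is w > 0.
Before w := t - 7: t > 7
Before t := t + t - 1: 2*t > 8
The weakest precondition is 2*t > 8.
Check whether 2*t > 6 implies it.
Countermodel: at the initial state t = 4, the precondition holds but the weakest precondition fails.
Answer: invalid


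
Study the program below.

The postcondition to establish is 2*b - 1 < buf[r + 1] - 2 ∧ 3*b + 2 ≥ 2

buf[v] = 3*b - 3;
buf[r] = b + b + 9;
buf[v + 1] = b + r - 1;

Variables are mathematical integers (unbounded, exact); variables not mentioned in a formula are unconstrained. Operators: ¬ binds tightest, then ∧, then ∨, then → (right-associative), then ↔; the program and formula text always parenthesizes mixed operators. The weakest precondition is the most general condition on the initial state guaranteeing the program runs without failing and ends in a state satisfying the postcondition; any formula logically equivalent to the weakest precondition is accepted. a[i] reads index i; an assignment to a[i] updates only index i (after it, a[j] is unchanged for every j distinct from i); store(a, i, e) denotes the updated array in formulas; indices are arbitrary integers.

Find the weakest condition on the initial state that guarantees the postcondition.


Working backward. After the program, the postcondition 2*b - 1 < buf[r + 1] - 2 ∧ 3*b + 2 ≥ 2 must hold; in canonical form it is 2*b < buf[r + 1] - 1 ∧ 3*b ≥ 0.
Before buf[v + 1] := b + r - 1: 2*b < store(buf, v + 1, b + r - 1)[r + 1] - 1 ∧ 3*b ≥ 0
Before buf[r] := b + b + 9: 2*b < store(store(buf, r, 2*b + 9), v + 1, b + r - 1)[r + 1] - 1 ∧ 3*b ≥ 0
Before buf[v] := 3*b - 3: 2*b < store(store(store(buf, v, 3*b - 3), r, 2*b + 9), v + 1, b + r - 1)[r + 1] - 1 ∧ 3*b ≥ 0
Answer: WP = 2*b < store(store(store(buf, v, 3*b - 3), r, 2*b + 9), v + 1, b + r - 1)[r + 1] - 1 ∧ 3*b ≥ 0


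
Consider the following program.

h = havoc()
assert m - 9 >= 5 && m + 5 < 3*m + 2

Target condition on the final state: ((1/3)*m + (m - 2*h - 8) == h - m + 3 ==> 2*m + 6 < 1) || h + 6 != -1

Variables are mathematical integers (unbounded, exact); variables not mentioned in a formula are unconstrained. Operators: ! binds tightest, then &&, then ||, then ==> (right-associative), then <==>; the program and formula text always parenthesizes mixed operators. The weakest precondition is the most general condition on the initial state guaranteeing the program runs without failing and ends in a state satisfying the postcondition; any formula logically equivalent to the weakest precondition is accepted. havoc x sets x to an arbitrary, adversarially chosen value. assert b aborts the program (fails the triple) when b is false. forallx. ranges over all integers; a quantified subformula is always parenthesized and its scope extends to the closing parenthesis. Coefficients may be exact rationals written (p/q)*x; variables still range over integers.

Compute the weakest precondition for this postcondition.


Working backward. After the program, the postcondition ((1/3)*m + (m - 2*h - 8) == h - m + 3 ==> 2*m + 6 < 1) || h + 6 != -1 must hold; in canonical form it is ((7/3)*m == 3*h + 11 ==> 2*m < -5) || h != -7.
Before assert m - 9 >= 5 && m + 5 < 3*m + 2: m >= 14 && 2*m > 3 && (((7/3)*m == 3*h + 11 ==> 2*m < -5) || h != -7)
Before havoc h: forall h_1. (m >= 14 && 2*m > 3 && (((7/3)*m == 3*h_1 + 11 ==> 2*m < -5) || h_1 != -7))
Answer: WP = forall h_1. (m >= 14 && 2*m > 3 && (((7/3)*m == 3*h_1 + 11 ==> 2*m < -5) || h_1 != -7))


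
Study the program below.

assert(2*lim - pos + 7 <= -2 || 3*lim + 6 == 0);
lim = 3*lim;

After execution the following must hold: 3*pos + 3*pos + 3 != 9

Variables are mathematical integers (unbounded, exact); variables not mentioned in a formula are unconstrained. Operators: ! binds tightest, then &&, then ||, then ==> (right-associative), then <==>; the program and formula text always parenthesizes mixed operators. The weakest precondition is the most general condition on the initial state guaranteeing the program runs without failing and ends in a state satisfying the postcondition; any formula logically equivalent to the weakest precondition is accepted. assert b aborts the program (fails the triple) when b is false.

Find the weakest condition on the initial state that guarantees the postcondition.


Working backward. After the program, the postcondition 3*pos + 3*pos + 3 != 9 must hold; in canonical form it is 6*pos != 6.
Before lim := 3*lim: 6*pos != 6
Before assert 2*lim - pos + 7 <= -2 || 3*lim + 6 == 0: (2*lim <= pos - 9 || 3*lim == -6) && 6*pos != 6
Answer: WP = (2*lim <= pos - 9 || 3*lim == -6) && 6*pos != 6


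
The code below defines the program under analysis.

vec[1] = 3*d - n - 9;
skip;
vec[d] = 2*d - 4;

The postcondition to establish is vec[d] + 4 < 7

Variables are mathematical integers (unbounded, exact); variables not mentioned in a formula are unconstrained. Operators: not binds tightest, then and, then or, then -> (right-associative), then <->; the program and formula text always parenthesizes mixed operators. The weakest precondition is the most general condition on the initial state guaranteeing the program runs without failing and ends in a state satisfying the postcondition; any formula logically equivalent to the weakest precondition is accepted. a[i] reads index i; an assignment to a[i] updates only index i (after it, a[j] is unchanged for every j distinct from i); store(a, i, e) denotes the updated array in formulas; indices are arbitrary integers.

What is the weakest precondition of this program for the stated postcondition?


Working backward. After the program, the postcondition vec[d] + 4 < 7 must hold; in canonical form it is vec[d] < 3.
Before vec[d] := 2*d - 4: store(vec, d, 2*d - 4)[d] < 3
Before skip: store(vec, d, 2*d - 4)[d] < 3
Before vec[1] := 3*d - n - 9: store(store(vec, 1, 3*d - n - 9), d, 2*d - 4)[d] < 3
Answer: WP = store(store(vec, 1, 3*d - n - 9), d, 2*d - 4)[d] < 3


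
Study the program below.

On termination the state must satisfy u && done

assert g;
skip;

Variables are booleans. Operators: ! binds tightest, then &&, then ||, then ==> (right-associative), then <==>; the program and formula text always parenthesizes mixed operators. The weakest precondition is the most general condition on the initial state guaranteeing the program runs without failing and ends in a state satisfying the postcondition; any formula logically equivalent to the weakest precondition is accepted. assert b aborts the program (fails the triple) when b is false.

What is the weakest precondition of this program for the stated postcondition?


Working backward. After the program, u && done must hold.
Before skip: u && done
Before assert g: g && u && done
Answer: WP = g && u && done


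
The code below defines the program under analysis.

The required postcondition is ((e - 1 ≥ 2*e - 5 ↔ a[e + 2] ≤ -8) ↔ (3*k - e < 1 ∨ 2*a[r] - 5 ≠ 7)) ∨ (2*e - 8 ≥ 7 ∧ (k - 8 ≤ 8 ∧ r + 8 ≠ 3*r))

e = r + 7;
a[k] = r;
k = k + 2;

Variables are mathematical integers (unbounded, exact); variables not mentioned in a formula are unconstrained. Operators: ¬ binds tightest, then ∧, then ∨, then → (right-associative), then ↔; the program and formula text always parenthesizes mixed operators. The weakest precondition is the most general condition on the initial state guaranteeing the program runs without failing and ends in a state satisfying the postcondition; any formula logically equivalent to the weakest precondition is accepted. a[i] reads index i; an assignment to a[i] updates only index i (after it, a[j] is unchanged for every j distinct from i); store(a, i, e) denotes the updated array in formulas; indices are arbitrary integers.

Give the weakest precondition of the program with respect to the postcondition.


Working backward. After the program, the postcondition ((e - 1 ≥ 2*e - 5 ↔ a[e + 2] ≤ -8) ↔ (3*k - e < 1 ∨ 2*a[r] - 5 ≠ 7)) ∨ (2*e - 8 ≥ 7 ∧ (k - 8 ≤ 8 ∧ r + 8 ≠ 3*r)) must hold; in canonical form it is ((e ≤ 4 ↔ a[e + 2] ≤ -8) ↔ (3*k < e + 1 ∨ 2*a[r] ≠ 12)) ∨ (2*e ≥ 15 ∧ k ≤ 16 ∧ 2*r ≠ 8).
Before k := k + 2: ((e ≤ 4 ↔ a[e + 2] ≤ -8) ↔ (3*k < e - 5 ∨ 2*a[r] ≠ 12)) ∨ (2*e ≥ 15 ∧ k ≤ 14 ∧ 2*r ≠ 8)
Before a[k] := r: ((e ≤ 4 ↔ store(a, k, r)[e + 2] ≤ -8) ↔ (3*k < e - 5 ∨ 2*store(a, k, r)[r] ≠ 12)) ∨ (2*e ≥ 15 ∧ k ≤ 14 ∧ 2*r ≠ 8)
Before e := r + 7: ((r ≤ -3 ↔ store(a, k, r)[r + 9] ≤ -8) ↔ (3*k < r + 2 ∨ 2*store(a, k, r)[r] ≠ 12)) ∨ (2*r ≥ 1 ∧ k ≤ 14 ∧ 2*r ≠ 8)
Answer: WP = ((r ≤ -3 ↔ store(a, k, r)[r + 9] ≤ -8) ↔ (3*k < r + 2 ∨ 2*store(a, k, r)[r] ≠ 12)) ∨ (2*r ≥ 1 ∧ k ≤ 14 ∧ 2*r ≠ 8)


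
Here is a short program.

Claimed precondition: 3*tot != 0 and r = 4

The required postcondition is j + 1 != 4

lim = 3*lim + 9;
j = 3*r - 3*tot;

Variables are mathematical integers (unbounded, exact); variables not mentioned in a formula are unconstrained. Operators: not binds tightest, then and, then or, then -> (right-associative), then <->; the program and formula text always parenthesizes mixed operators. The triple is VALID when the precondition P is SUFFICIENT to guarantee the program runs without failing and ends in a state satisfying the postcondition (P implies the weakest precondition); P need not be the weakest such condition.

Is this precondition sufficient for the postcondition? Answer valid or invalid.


Working backward. After the program, the postcondition j + 1 != 4 must hold; in canonical form it is j != 3.
Before j := 3*r - 3*tot: 3*r != 3*tot + 3
Before lim := 3*lim + 9: 3*r != 3*tot + 3
The weakest precondition is 3*r != 3*tot + 3.
Check whether 3*tot != 0 and r = 4 implies it.
Countermodel: at the initial state r = 4, tot = 3, the precondition holds but the weakest precondition fails.
Answer: invalid


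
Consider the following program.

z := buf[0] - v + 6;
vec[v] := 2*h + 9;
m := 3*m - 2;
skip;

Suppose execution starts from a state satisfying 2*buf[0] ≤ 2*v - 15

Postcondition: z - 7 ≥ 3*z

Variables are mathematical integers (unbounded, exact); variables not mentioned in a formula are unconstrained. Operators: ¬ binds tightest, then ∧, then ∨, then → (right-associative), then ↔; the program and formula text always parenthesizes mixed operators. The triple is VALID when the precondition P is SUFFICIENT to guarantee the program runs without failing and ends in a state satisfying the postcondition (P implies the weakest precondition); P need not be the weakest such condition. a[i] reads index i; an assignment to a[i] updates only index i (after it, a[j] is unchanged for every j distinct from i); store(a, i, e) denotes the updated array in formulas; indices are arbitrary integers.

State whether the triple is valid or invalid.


Working backward. After the program, the postcondition z - 7 ≥ 3*z must hold; in canonical form it is 2*z ≤ -7.
Before skip: 2*z ≤ -7
Before m := 3*m - 2: 2*z ≤ -7
Before vec[v] := 2*h + 9: 2*z ≤ -7
Before z := buf[0] - v + 6: 2*buf[0] ≤ 2*v - 19
The weakest precondition is 2*buf[0] ≤ 2*v - 19.
Check whether 2*buf[0] ≤ 2*v - 15 implies it.
Countermodel: at the initial state buf = {[0] = 0, elsewhere 0}, v = 8, the precondition holds but the weakest precondition fails.
Answer: invalid


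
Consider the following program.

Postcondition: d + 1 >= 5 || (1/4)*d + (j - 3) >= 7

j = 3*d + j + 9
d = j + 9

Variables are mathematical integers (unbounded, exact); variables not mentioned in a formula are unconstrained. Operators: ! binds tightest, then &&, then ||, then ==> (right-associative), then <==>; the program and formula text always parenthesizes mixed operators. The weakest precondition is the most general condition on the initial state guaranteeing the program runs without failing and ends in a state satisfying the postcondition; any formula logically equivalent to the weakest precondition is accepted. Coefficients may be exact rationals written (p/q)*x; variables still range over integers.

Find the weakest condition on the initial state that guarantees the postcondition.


Working backward. After the program, the postcondition d + 1 >= 5 || (1/4)*d + (j - 3) >= 7 must hold; in canonical form it is d >= 4 || (1/4)*d + j >= 10.
Before d := j + 9: j >= -5 || (5/4)*j >= 31/4
Before j := 3*d + j + 9: 3*d + j >= -14 || (15/4)*d + (5/4)*j >= -7/2
Answer: WP = 3*d + j >= -14 || (15/4)*d + (5/4)*j >= -7/2


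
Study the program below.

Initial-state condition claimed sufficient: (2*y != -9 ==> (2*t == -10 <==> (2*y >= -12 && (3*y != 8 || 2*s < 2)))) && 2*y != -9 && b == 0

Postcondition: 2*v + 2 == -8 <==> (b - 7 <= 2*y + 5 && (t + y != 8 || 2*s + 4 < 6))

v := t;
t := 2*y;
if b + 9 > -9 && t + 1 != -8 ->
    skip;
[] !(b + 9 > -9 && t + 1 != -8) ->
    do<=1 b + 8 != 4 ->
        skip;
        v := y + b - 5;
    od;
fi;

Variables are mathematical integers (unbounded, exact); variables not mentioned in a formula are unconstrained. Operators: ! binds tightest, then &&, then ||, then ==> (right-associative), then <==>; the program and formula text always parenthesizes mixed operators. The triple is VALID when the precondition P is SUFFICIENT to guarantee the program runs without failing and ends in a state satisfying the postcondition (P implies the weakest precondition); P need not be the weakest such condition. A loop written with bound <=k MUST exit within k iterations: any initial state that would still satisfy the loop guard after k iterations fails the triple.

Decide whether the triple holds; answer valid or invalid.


Working backward. After the program, the postcondition 2*v + 2 == -8 <==> (b - 7 <= 2*y + 5 && (t + y != 8 || 2*s + 4 < 6)) must hold; in canonical form it is 2*v == -10 <==> (b <= 2*y + 12 && (t + y != 8 || 2*s < 2)).
Then branch requires 2*v == -10 <==> (b <= 2*y + 12 && (t + y != 8 || 2*s < 2)); else branch requires (b != -4 ==> ((!(b != -4)) && (2*b + 2*y == 0 <==> (b <= 2*y + 12 && (t + y != 8 || 2*s < 2))))) && ((!(b != -4)) ==> (2*v == -10 <==> (b <= 2*y + 12 && (t + y != 8 || 2*s < 2)))).
Before the if: ((b > -18 && t != -9) ==> (2*v == -10 <==> (b <= 2*y + 12 && (t + y != 8 || 2*s < 2)))) && ((!(b > -18 && t != -9)) ==> ((b != -4 ==> ((!(b != -4)) && (2*b + 2*y == 0 <==> (b <= 2*y + 12 && (t + y != 8 || 2*s < 2))))) && ((!(b != -4)) ==> (2*v == -10 <==> (b <= 2*y + 12 && (t + y != 8 || 2*s < 2))))))
Before t := 2*y: ((b > -18 && 2*y != -9) ==> (2*v == -10 <==> (b <= 2*y + 12 && (3*y != 8 || 2*s < 2)))) && ((!(b > -18 && 2*y != -9)) ==> ((b != -4 ==> ((!(b != -4)) && (2*b + 2*y == 0 <==> (b <= 2*y + 12 && (3*y != 8 || 2*s < 2))))) && ((!(b != -4)) ==> (2*v == -10 <==> (b <= 2*y + 12 && (3*y != 8 || 2*s < 2))))))
Before v := t: ((b > -18 && 2*y != -9) ==> (2*t == -10 <==> (b <= 2*y + 12 && (3*y != 8 || 2*s < 2)))) && ((!(b > -18 && 2*y != -9)) ==> ((b != -4 ==> ((!(b != -4)) && (2*b + 2*y == 0 <==> (b <= 2*y + 12 && (3*y != 8 || 2*s < 2))))) && ((!(b != -4)) ==> (2*t == -10 <==> (b <= 2*y + 12 && (3*y != 8 || 2*s < 2))))))
The weakest precondition is ((b > -18 && 2*y != -9) ==> (2*t == -10 <==> (b <= 2*y + 12 && (3*y != 8 || 2*s < 2)))) && ((!(b > -18 && 2*y != -9)) ==> ((b != -4 ==> ((!(b != -4)) && (2*b + 2*y == 0 <==> (b <= 2*y + 12 && (3*y != 8 || 2*s < 2))))) && ((!(b != -4)) ==> (2*t == -10 <==> (b <= 2*y + 12 && (3*y != 8 || 2*s < 2)))))).
Check whether (2*y != -9 ==> (2*t == -10 <==> (2*y >= -12 && (3*y != 8 || 2*s < 2)))) && 2*y != -9 && b == 0 implies it.
Every state satisfying the precondition satisfies the weakest precondition: the implication holds.
Answer: valid


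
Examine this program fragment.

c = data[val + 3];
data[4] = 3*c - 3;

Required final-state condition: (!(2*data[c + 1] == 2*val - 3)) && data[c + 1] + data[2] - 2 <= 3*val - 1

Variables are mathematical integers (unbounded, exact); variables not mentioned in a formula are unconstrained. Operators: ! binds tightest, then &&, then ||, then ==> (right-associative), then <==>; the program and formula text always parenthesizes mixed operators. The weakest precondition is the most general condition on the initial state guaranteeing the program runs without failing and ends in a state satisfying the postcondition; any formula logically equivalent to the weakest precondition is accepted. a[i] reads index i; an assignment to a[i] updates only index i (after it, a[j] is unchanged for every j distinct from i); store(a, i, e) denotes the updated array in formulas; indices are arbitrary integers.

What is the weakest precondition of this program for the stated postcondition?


Working backward. After the program, the postcondition (!(2*data[c + 1] == 2*val - 3)) && data[c + 1] + data[2] - 2 <= 3*val - 1 must hold; in canonical form it is (!(2*data[c + 1] == 2*val - 3)) && data[c + 1] + data[2] <= 3*val + 1.
Before data[4] := 3*c - 3: (!(2*store(data, 4, 3*c - 3)[c + 1] == 2*val - 3)) && data[2] + store(data, 4, 3*c - 3)[c + 1] <= 3*val + 1
Before c := data[val + 3]: (!(2*store(data, 4, 3*data[val + 3] - 3)[data[val + 3] + 1] == 2*val - 3)) && data[2] + store(data, 4, 3*data[val + 3] - 3)[data[val + 3] + 1] <= 3*val + 1
Answer: WP = (!(2*store(data, 4, 3*data[val + 3] - 3)[data[val + 3] + 1] == 2*val - 3)) && data[2] + store(data, 4, 3*data[val + 3] - 3)[data[val + 3] + 1] <= 3*val + 1


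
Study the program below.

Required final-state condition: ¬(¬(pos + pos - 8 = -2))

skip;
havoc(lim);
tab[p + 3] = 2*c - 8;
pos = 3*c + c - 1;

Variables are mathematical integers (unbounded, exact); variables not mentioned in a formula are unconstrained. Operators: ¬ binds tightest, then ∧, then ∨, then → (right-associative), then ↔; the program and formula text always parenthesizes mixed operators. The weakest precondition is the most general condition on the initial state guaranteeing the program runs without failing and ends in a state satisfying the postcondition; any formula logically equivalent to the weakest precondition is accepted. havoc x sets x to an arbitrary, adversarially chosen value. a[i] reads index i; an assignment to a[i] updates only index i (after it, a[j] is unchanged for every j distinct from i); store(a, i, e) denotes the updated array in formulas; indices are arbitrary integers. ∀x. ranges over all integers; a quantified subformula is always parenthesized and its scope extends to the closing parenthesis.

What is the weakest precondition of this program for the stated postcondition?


Working backward. After the program, the postcondition ¬(¬(pos + pos - 8 = -2)) must hold; in canonical form it is 2*pos = 6.
Before pos := 3*c + c - 1: 8*c = 8
Before tab[p + 3] := 2*c - 8: 8*c = 8
Before havoc lim: 8*c = 8
Before skip: 8*c = 8
Answer: WP = 8*c = 8


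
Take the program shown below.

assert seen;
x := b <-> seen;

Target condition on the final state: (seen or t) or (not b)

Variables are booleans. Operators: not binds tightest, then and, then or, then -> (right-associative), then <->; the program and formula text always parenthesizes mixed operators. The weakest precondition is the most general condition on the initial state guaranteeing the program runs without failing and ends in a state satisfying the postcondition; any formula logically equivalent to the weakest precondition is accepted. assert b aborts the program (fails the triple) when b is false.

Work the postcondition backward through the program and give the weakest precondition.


Working backward. After the program, the postcondition (seen or t) or (not b) must hold; in canonical form it is seen or t or (not b).
Before x := b <-> seen: seen or t or (not b)
Before assert seen: seen and (seen or t or (not b))
Answer: WP = seen and (seen or t or (not b))


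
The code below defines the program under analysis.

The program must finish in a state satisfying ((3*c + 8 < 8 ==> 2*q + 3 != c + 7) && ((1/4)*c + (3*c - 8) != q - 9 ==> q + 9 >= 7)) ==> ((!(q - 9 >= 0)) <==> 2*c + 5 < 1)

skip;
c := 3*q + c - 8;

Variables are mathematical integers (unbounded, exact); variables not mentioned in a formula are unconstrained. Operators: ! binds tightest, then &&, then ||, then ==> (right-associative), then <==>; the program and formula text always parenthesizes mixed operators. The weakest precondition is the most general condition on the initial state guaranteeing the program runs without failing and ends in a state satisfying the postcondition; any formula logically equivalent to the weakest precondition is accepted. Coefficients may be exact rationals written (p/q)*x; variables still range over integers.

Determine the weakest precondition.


Working backward. After the program, the postcondition ((3*c + 8 < 8 ==> 2*q + 3 != c + 7) && ((1/4)*c + (3*c - 8) != q - 9 ==> q + 9 >= 7)) ==> ((!(q - 9 >= 0)) <==> 2*c + 5 < 1) must hold; in canonical form it is ((3*c < 0 ==> 2*q != c + 4) && ((13/4)*c != q - 1 ==> q >= -2)) ==> ((!(q >= 9)) <==> 2*c < -4).
Before c := 3*q + c - 8: ((3*c + 9*q < 24 ==> c + q != 4) && ((13/4)*c + (35/4)*q != 25 ==> q >= -2)) ==> ((!(q >= 9)) <==> 2*c + 6*q < 12)
Before skip: ((3*c + 9*q < 24 ==> c + q != 4) && ((13/4)*c + (35/4)*q != 25 ==> q >= -2)) ==> ((!(q >= 9)) <==> 2*c + 6*q < 12)
Answer: WP = ((3*c + 9*q < 24 ==> c + q != 4) && ((13/4)*c + (35/4)*q != 25 ==> q >= -2)) ==> ((!(q >= 9)) <==> 2*c + 6*q < 12)


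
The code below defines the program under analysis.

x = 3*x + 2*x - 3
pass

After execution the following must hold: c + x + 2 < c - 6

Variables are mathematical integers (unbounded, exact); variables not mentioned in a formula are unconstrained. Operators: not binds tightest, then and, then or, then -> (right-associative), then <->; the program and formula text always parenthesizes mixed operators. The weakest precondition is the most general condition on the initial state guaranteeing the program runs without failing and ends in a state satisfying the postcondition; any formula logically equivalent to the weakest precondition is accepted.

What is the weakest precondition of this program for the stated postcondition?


Working backward. After the program, the postcondition c + x + 2 < c - 6 must hold; in canonical form it is x < -8.
Before skip: x < -8
Before x := 3*x + 2*x - 3: 5*x < -5
Answer: WP = 5*x < -5


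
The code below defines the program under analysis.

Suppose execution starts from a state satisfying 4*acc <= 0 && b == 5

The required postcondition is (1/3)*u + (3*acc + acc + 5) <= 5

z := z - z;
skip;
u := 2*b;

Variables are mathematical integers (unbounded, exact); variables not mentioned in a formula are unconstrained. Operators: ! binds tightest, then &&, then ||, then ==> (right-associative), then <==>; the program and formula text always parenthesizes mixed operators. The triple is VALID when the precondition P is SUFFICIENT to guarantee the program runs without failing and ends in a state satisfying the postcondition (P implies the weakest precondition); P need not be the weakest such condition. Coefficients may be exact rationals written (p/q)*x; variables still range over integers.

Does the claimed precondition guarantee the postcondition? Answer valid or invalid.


Working backward. After the program, the postcondition (1/3)*u + (3*acc + acc + 5) <= 5 must hold; in canonical form it is 4*acc + (1/3)*u <= 0.
Before u := 2*b: 4*acc + (2/3)*b <= 0
Before skip: 4*acc + (2/3)*b <= 0
Before z := z - z: 4*acc + (2/3)*b <= 0
The weakest precondition is 4*acc + (2/3)*b <= 0.
Check whether 4*acc <= 0 && b == 5 implies it.
Countermodel: at the initial state acc = 0, b = 5, the precondition holds but the weakest precondition fails.
Answer: invalid


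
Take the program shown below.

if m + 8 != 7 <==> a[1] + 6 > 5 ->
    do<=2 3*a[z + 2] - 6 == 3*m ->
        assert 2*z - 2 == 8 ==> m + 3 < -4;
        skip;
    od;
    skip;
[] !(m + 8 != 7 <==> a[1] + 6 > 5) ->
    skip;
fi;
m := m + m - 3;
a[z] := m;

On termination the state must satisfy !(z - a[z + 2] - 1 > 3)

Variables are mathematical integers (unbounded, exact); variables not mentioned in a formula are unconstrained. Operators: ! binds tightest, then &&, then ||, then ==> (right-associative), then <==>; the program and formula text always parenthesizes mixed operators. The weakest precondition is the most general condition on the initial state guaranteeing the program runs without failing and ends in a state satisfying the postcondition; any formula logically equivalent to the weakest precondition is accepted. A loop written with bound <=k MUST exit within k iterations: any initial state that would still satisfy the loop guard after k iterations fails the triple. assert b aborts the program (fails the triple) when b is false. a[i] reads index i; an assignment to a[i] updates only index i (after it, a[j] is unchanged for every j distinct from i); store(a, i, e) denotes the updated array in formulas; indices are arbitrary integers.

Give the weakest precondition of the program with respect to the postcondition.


Working backward. After the program, the postcondition !(z - a[z + 2] - 1 > 3) must hold; in canonical form it is !(z > a[z + 2] + 4).
Before a[z] := m: !(z > store(a, z, m)[z + 2] + 4)
Before m := m + m - 3: !(z > store(a, z, 2*m - 3)[z + 2] + 4)
Then branch requires (3*a[z + 2] == 3*m + 6 ==> ((2*z == 10 ==> m < -7) && (3*a[z + 2] == 3*m + 6 ==> ((2*z == 10 ==> m < -7) && (!(3*a[z + 2] == 3*m + 6)) && (!(z > store(a, z, 2*m - 3)[z + 2] + 4)))) && ((!(3*a[z + 2] == 3*m + 6)) ==> (!(z > store(a, z, 2*m - 3)[z + 2] + 4))))) && ((!(3*a[z + 2] == 3*m + 6)) ==> (!(z > store(a, z, 2*m - 3)[z + 2] + 4))); else branch requires !(z > store(a, z, 2*m - 3)[z + 2] + 4).
Before the if: ((m != -1 <==> a[1] > -1) ==> ((3*a[z + 2] == 3*m + 6 ==> ((2*z == 10 ==> m < -7) && (3*a[z + 2] == 3*m + 6 ==> ((2*z == 10 ==> m < -7) && (!(3*a[z + 2] == 3*m + 6)) && (!(z > store(a, z, 2*m - 3)[z + 2] + 4)))) && ((!(3*a[z + 2] == 3*m + 6)) ==> (!(z > store(a, z, 2*m - 3)[z + 2] + 4))))) && ((!(3*a[z + 2] == 3*m + 6)) ==> (!(z > store(a, z, 2*m - 3)[z + 2] + 4))))) && ((!(m != -1 <==> a[1] > -1)) ==> (!(z > store(a, z, 2*m - 3)[z + 2] + 4)))
Answer: WP = ((m != -1 <==> a[1] > -1) ==> ((3*a[z + 2] == 3*m + 6 ==> ((2*z == 10 ==> m < -7) && (3*a[z + 2] == 3*m + 6 ==> ((2*z == 10 ==> m < -7) && (!(3*a[z + 2] == 3*m + 6)) && (!(z > store(a, z, 2*m - 3)[z + 2] + 4)))) && ((!(3*a[z + 2] == 3*m + 6)) ==> (!(z > store(a, z, 2*m - 3)[z + 2] + 4))))) && ((!(3*a[z + 2] == 3*m + 6)) ==> (!(z > store(a, z, 2*m - 3)[z + 2] + 4))))) && ((!(m != -1 <==> a[1] > -1)) ==> (!(z > store(a, z, 2*m - 3)[z + 2] + 4)))


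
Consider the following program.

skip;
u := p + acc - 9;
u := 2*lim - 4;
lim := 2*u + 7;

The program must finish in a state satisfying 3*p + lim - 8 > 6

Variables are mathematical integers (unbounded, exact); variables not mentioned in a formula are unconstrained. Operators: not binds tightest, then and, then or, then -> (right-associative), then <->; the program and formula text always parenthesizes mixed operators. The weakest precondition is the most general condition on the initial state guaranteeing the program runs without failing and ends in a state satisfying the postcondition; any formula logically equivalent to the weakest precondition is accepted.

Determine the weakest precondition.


Working backward. After the program, the postcondition 3*p + lim - 8 > 6 must hold; in canonical form it is lim + 3*p > 14.
Before lim := 2*u + 7: 3*p + 2*u > 7
Before u := 2*lim - 4: 4*lim + 3*p > 15
Before u := p + acc - 9: 4*lim + 3*p > 15
Before skip: 4*lim + 3*p > 15
Answer: WP = 4*lim + 3*p > 15
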